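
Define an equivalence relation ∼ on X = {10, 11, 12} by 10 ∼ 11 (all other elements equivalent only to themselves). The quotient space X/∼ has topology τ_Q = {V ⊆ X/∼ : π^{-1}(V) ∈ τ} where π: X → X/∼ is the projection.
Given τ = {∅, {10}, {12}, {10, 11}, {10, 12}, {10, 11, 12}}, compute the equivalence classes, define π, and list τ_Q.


X/∼ = {[10=11], [12]}; |τ_Q| = 4.

Equivalence classes: [10=11], [12].
Quotient map π: X → X/∼ sends 10 ↦ [10=11], 11 ↦ [10=11], 12 ↦ [12].
For each subset V ⊆ X/∼, compute π^{-1}(V) ⊆ X and check whether π^{-1}(V) ∈ τ. V is open in τ_Q iff π^{-1}(V) ∈ τ.
  V = {}: π^{-1}(V) = ∅ ∈ τ ✓.
  V = {[10=11]}: π^{-1}(V) = {10, 11} ∈ τ ✓.
  V = {[12]}: π^{-1}(V) = {12} ∈ τ ✓.
  V = {[10=11], [12]}: π^{-1}(V) = {10, 11, 12} ∈ τ ✓.
Open sets in the quotient: τ_Q = {{}, {[10=11]}, {[12]}, {[10=11], [12]}} (4 elements).


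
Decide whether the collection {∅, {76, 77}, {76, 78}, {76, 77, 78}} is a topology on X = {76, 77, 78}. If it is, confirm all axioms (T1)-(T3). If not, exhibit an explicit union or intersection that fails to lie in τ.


τ is NOT a topology on X.

Axiom (T1): ∅ ∈ τ? Yes; X ∈ τ? Yes.
Axiom (T2/T3): check pairwise unions and intersections of members of τ.
Counterexample for (T3): {76, 77} ∩ {76, 78} = {76} ∉ τ. Therefore τ is NOT a topology.


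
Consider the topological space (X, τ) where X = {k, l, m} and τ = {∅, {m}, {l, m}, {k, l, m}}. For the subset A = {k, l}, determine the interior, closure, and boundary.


int(A) = ∅, cl(A) = {k, l}, ∂A = {k, l}.

Closed sets in (X, τ) are complements of opens:
  closed(X, τ) = {∅, {k}, {k, l}, {k, l, m}}.
int(A) = ⋃ {U ∈ τ : U ⊆ A}. Opens contained in A: ∅.
Taking the union of these: int(A) = ∅.
cl(A) = ⋂ {C closed : A ⊆ C}. Closed sets containing A: {k, l}, {k, l, m}.
Intersecting these: cl(A) = {k, l}.
∂A = cl(A) ∖ int(A) = {k, l} ∖ ∅ = {k, l}.


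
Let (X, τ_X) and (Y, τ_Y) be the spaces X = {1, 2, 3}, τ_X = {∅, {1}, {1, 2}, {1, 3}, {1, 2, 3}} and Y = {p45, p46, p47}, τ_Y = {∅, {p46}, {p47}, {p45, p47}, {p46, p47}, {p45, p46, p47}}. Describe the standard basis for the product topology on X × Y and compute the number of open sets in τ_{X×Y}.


Basis B = {∅ × ∅, {1} × {p46}, {1} × {p47}, {1} × {p45, p47}, {1} × {p46, p47}, {1, 2} × {p46}, {1, 3} × {p46}, {1, 2} × {p47}, {1, 3} × {p47}, {1} × {p45, p46, p47}, {1, 2, 3} × {p46}, {1, 2, 3} × {p47}, {1, 2} × {p45, p47}, {1, 3} × {p45, p47}, {1, 2} × {p46, p47}, {1, 3} × {p46, p47}, {1, 2} × {p45, p46, p47}, {1, 3} × {p45, p46, p47}, {1, 2, 3} × {p45, p47}, {1, 2, 3} × {p46, p47}, {1, 2, 3} × {p45, p46, p47}}; |τ_{X×Y}| = 70.

Enumerate products U × V with U ∈ τ_X, V ∈ τ_Y (deduplicated):
  ∅ × ∅ = {} (∅)
  {1} × {p46} = {(1,p46)}
  {1} × {p47} = {(1,p47)}
  {1} × {p45, p47} = {(1,p45), (1,p47)}
  {1} × {p46, p47} = {(1,p46), (1,p47)}
  {1, 2} × {p46} = {(1,p46), (2,p46)}
  {1, 3} × {p46} = {(1,p46), (3,p46)}
  {1, 2} × {p47} = {(1,p47), (2,p47)}
  {1, 3} × {p47} = {(1,p47), (3,p47)}
  {1} × {p45, p46, p47} = {(1,p45), (1,p46), (1,p47)}
  {1, 2, 3} × {p46} = {(1,p46), (2,p46), (3,p46)}
  {1, 2, 3} × {p47} = {(1,p47), (2,p47), (3,p47)}
  {1, 2} × {p45, p47} = {(1,p45), (1,p47), (2,p45), (2,p47)}
  {1, 3} × {p45, p47} = {(1,p45), (1,p47), (3,p45), (3,p47)}
  {1, 2} × {p46, p47} = {(1,p46), (1,p47), (2,p46), (2,p47)}
  {1, 3} × {p46, p47} = {(1,p46), (1,p47), (3,p46), (3,p47)}
  {1, 2} × {p45, p46, p47} = {(1,p45), (1,p46), (1,p47), (2,p45), (2,p46), (2,p47)}
  {1, 3} × {p45, p46, p47} = {(1,p45), (1,p46), (1,p47), (3,p45), (3,p46), (3,p47)}
  {1, 2, 3} × {p45, p47} = {(1,p45), (1,p47), (2,p45), (2,p47), (3,p45), (3,p47)}
  {1, 2, 3} × {p46, p47} = {(1,p46), (1,p47), (2,p46), (2,p47), (3,p46), (3,p47)}
  {1, 2, 3} × {p45, p46, p47} = {(1,p45), (1,p46), (1,p47), (2,p45), (2,p46), (2,p47), (3,p45), (3,p46), (3,p47)}
These 21 distinct sets form the basis B.
Close under arbitrary unions to get τ_{X×Y}; counting gives |τ_{X×Y}| = 70.


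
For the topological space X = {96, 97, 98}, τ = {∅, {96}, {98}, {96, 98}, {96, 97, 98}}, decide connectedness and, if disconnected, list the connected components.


(X, τ) is connected.

Find clopen sets (U ∈ τ with X ∖ U ∈ τ):
  U = ∅, X ∖ U = {96, 97, 98} — both open, so U is clopen.
  U = {96, 97, 98}, X ∖ U = ∅ — both open, so U is clopen.
Only trivial clopens (∅ and X) exist, so (X, τ) is connected.
Compute connected components by grouping points that agree on all clopens:
  component: {96, 97, 98}


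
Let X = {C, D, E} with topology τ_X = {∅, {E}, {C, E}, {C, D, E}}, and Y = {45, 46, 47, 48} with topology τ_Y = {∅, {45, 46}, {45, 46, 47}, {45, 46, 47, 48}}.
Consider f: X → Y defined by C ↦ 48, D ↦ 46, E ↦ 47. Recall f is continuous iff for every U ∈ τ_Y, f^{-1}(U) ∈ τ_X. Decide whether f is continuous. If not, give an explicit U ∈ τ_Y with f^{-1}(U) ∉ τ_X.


f is NOT continuous.

Compute f^{-1}(U) for each U ∈ τ_Y:
  U = ∅: f^{-1}(U) = ∅ ∈ τ_X ✓.
  U = {45, 46}: f^{-1}(U) = {D} ∉ τ_X ✗.
  U = {45, 46, 47}: f^{-1}(U) = {D, E} ∉ τ_X ✗.
  U = {45, 46, 47, 48}: f^{-1}(U) = {C, D, E} ∈ τ_X ✓.
Found U = {45, 46} with f^{-1}(U) = {D} not in τ_X. Therefore f is NOT continuous.


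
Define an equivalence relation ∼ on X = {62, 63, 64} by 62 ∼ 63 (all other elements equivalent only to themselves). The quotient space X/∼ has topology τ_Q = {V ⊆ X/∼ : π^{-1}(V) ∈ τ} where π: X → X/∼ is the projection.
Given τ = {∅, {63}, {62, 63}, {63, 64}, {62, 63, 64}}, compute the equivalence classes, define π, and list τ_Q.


X/∼ = {[62=63], [64]}; |τ_Q| = 3.

Equivalence classes: [62=63], [64].
Quotient map π: X → X/∼ sends 62 ↦ [62=63], 63 ↦ [62=63], 64 ↦ [64].
For each subset V ⊆ X/∼, compute π^{-1}(V) ⊆ X and check whether π^{-1}(V) ∈ τ. V is open in τ_Q iff π^{-1}(V) ∈ τ.
  V = {}: π^{-1}(V) = ∅ ∈ τ ✓.
  V = {[62=63]}: π^{-1}(V) = {62, 63} ∈ τ ✓.
  V = {[64]}: π^{-1}(V) = {64} ∉ τ ✗.
  V = {[62=63], [64]}: π^{-1}(V) = {62, 63, 64} ∈ τ ✓.
Open sets in the quotient: τ_Q = {{}, {[62=63]}, {[62=63], [64]}} (3 elements).


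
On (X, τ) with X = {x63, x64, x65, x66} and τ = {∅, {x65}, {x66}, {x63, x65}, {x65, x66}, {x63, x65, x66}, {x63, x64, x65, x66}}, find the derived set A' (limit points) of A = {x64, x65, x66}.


A' = {x63, x64}

For each x ∈ X, list the open sets U ∈ τ with x ∈ U, then check whether U ∩ (A ∖ {x}) ≠ ∅ for every such U.
  x = x63: opens ∋ x are {x63, x65}, {x63, x65, x66}, {x63, x64, x65, x66}; each meets A ∖ {x63}, so x IS a limit point.
  x = x64: opens ∋ x are {x63, x64, x65, x66}; each meets A ∖ {x64}, so x IS a limit point.
  x = x65: open {x65} ∋ x has {x65} ∩ (A ∖ {x65}) = ∅, so x is NOT a limit point.
  x = x66: open {x66} ∋ x has {x66} ∩ (A ∖ {x66}) = ∅, so x is NOT a limit point.
Collecting: A' = {x63, x64}.


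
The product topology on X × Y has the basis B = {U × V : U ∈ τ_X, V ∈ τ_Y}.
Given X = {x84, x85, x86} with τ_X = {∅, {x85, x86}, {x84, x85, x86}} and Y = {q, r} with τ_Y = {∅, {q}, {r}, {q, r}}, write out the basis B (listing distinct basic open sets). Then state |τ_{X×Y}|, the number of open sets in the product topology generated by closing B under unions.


Basis B = {∅ × ∅, {x85, x86} × {q}, {x85, x86} × {r}, {x84, x85, x86} × {q}, {x84, x85, x86} × {r}, {x85, x86} × {q, r}, {x84, x85, x86} × {q, r}}; |τ_{X×Y}| = 9.

Enumerate products U × V with U ∈ τ_X, V ∈ τ_Y (deduplicated):
  ∅ × ∅ = {} (∅)
  {x85, x86} × {q} = {(x85,q), (x86,q)}
  {x85, x86} × {r} = {(x85,r), (x86,r)}
  {x84, x85, x86} × {q} = {(x84,q), (x85,q), (x86,q)}
  {x84, x85, x86} × {r} = {(x84,r), (x85,r), (x86,r)}
  {x85, x86} × {q, r} = {(x85,q), (x85,r), (x86,q), (x86,r)}
  {x84, x85, x86} × {q, r} = {(x84,q), (x84,r), (x85,q), (x85,r), (x86,q), (x86,r)}
These 7 distinct sets form the basis B.
Close under arbitrary unions to get τ_{X×Y}; counting gives |τ_{X×Y}| = 9.


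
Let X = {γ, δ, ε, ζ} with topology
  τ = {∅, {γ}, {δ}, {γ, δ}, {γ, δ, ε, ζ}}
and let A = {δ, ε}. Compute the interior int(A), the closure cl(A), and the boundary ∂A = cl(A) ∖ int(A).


int(A) = {δ}, cl(A) = {δ, ε, ζ}, ∂A = {ε, ζ}.

Closed sets in (X, τ) are complements of opens:
  closed(X, τ) = {∅, {ε, ζ}, {γ, ε, ζ}, {δ, ε, ζ}, {γ, δ, ε, ζ}}.
int(A) = ⋃ {U ∈ τ : U ⊆ A}. Opens contained in A: ∅, {δ}.
Taking the union of these: int(A) = {δ}.
cl(A) = ⋂ {C closed : A ⊆ C}. Closed sets containing A: {δ, ε, ζ}, {γ, δ, ε, ζ}.
Intersecting these: cl(A) = {δ, ε, ζ}.
∂A = cl(A) ∖ int(A) = {δ, ε, ζ} ∖ {δ} = {ε, ζ}.


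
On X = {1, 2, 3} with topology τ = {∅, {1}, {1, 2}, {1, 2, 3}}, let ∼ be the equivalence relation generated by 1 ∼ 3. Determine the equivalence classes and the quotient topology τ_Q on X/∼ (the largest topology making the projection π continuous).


X/∼ = {[1=3], [2]}; |τ_Q| = 2.

Equivalence classes: [1=3], [2].
Quotient map π: X → X/∼ sends 1 ↦ [1=3], 2 ↦ [2], 3 ↦ [1=3].
For each subset V ⊆ X/∼, compute π^{-1}(V) ⊆ X and check whether π^{-1}(V) ∈ τ. V is open in τ_Q iff π^{-1}(V) ∈ τ.
  V = {}: π^{-1}(V) = ∅ ∈ τ ✓.
  V = {[1=3]}: π^{-1}(V) = {1, 3} ∉ τ ✗.
  V = {[2]}: π^{-1}(V) = {2} ∉ τ ✗.
  V = {[1=3], [2]}: π^{-1}(V) = {1, 2, 3} ∈ τ ✓.
Open sets in the quotient: τ_Q = {{}, {[1=3], [2]}} (2 elements).


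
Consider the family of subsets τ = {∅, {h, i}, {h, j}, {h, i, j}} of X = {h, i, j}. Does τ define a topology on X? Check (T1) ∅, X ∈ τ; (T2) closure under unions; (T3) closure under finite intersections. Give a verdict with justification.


τ is NOT a topology on X.

Axiom (T1): ∅ ∈ τ? Yes; X ∈ τ? Yes.
Axiom (T2/T3): check pairwise unions and intersections of members of τ.
Counterexample for (T3): {h, i} ∩ {h, j} = {h} ∉ τ. Therefore τ is NOT a topology.


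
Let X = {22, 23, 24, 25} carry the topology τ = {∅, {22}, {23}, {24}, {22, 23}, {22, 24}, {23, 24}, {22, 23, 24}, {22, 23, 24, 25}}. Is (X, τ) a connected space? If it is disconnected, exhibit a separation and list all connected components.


(X, τ) is connected.

Find clopen sets (U ∈ τ with X ∖ U ∈ τ):
  U = ∅, X ∖ U = {22, 23, 24, 25} — both open, so U is clopen.
  U = {22, 23, 24, 25}, X ∖ U = ∅ — both open, so U is clopen.
Only trivial clopens (∅ and X) exist, so (X, τ) is connected.
Compute connected components by grouping points that agree on all clopens:
  component: {22, 23, 24, 25}


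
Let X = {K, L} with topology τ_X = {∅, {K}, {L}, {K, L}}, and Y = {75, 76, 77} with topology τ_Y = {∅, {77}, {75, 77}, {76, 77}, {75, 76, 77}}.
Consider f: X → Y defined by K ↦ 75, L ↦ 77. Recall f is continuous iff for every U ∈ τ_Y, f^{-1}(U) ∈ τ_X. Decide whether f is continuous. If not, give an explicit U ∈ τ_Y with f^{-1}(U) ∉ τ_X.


f IS continuous.

Compute f^{-1}(U) for each U ∈ τ_Y:
  U = ∅: f^{-1}(U) = ∅ ∈ τ_X ✓.
  U = {77}: f^{-1}(U) = {L} ∈ τ_X ✓.
  U = {75, 77}: f^{-1}(U) = {K, L} ∈ τ_X ✓.
  U = {76, 77}: f^{-1}(U) = {L} ∈ τ_X ✓.
  U = {75, 76, 77}: f^{-1}(U) = {K, L} ∈ τ_X ✓.
Every preimage lies in τ_X, so f IS continuous.


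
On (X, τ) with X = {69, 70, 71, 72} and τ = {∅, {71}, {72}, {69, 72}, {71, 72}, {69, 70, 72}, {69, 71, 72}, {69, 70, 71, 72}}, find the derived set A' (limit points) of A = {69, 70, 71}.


A' = {70}

For each x ∈ X, list the open sets U ∈ τ with x ∈ U, then check whether U ∩ (A ∖ {x}) ≠ ∅ for every such U.
  x = 69: open {69, 72} ∋ x has {69, 72} ∩ (A ∖ {69}) = ∅, so x is NOT a limit point.
  x = 70: opens ∋ x are {69, 70, 72}, {69, 70, 71, 72}; each meets A ∖ {70}, so x IS a limit point.
  x = 71: open {71} ∋ x has {71} ∩ (A ∖ {71}) = ∅, so x is NOT a limit point.
  x = 72: open {72} ∋ x has {72} ∩ (A ∖ {72}) = ∅, so x is NOT a limit point.
Collecting: A' = {70}.


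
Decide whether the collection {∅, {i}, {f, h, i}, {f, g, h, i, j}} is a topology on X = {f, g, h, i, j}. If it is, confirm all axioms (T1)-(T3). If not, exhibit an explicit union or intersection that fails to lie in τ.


τ IS a topology on X.

Axiom (T1): ∅ ∈ τ? Yes; X ∈ τ? Yes.
Axiom (T2/T3): check pairwise unions and intersections of members of τ.
All pairwise intersections and unions checked — each lies in τ. Therefore τ satisfies (T1), (T2), (T3): it IS a topology on X.


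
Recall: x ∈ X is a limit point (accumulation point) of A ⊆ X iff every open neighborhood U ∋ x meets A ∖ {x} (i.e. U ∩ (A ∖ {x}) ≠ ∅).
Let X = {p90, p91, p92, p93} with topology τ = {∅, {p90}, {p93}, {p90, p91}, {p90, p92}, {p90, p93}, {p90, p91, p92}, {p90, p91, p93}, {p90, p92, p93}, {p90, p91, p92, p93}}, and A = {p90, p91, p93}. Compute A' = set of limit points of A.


A' = {p91, p92}

For each x ∈ X, list the open sets U ∈ τ with x ∈ U, then check whether U ∩ (A ∖ {x}) ≠ ∅ for every such U.
  x = p90: open {p90} ∋ x has {p90} ∩ (A ∖ {p90}) = ∅, so x is NOT a limit point.
  x = p91: opens ∋ x are {p90, p91}, {p90, p91, p92}, {p90, p91, p93}, {p90, p91, p92, p93}; each meets A ∖ {p91}, so x IS a limit point.
  x = p92: opens ∋ x are {p90, p92}, {p90, p91, p92}, {p90, p92, p93}, {p90, p91, p92, p93}; each meets A ∖ {p92}, so x IS a limit point.
  x = p93: open {p93} ∋ x has {p93} ∩ (A ∖ {p93}) = ∅, so x is NOT a limit point.
Collecting: A' = {p91, p92}.


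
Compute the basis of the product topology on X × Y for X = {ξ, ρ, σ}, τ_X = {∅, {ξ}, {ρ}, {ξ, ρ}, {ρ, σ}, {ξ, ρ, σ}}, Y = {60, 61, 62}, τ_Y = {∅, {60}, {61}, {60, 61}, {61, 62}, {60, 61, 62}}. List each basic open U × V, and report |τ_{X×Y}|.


Basis B = {∅ × ∅, {ξ} × {60}, {ξ} × {61}, {ρ} × {60}, {ρ} × {61}, {ξ} × {60, 61}, {ξ, ρ} × {60}, {ξ} × {61, 62}, {ξ, ρ} × {61}, {ρ} × {60, 61}, {ρ, σ} × {60}, {ρ} × {61, 62}, {ρ, σ} × {61}, {ξ} × {60, 61, 62}, {ξ, ρ, σ} × {60}, {ξ, ρ, σ} × {61}, {ρ} × {60, 61, 62}, {ξ, ρ} × {60, 61}, {ξ, ρ} × {61, 62}, {ρ, σ} × {60, 61}, {ρ, σ} × {61, 62}, {ξ, ρ} × {60, 61, 62}, {ξ, ρ, σ} × {60, 61}, {ξ, ρ, σ} × {61, 62}, {ρ, σ} × {60, 61, 62}, {ξ, ρ, σ} × {60, 61, 62}}; |τ_{X×Y}| = 108.

Enumerate products U × V with U ∈ τ_X, V ∈ τ_Y (deduplicated):
  ∅ × ∅ = {} (∅)
  {ξ} × {60} = {(ξ,60)}
  {ξ} × {61} = {(ξ,61)}
  {ρ} × {60} = {(ρ,60)}
  {ρ} × {61} = {(ρ,61)}
  {ξ} × {60, 61} = {(ξ,60), (ξ,61)}
  {ξ, ρ} × {60} = {(ξ,60), (ρ,60)}
  {ξ} × {61, 62} = {(ξ,61), (ξ,62)}
  {ξ, ρ} × {61} = {(ξ,61), (ρ,61)}
  {ρ} × {60, 61} = {(ρ,60), (ρ,61)}
  {ρ, σ} × {60} = {(ρ,60), (σ,60)}
  {ρ} × {61, 62} = {(ρ,61), (ρ,62)}
  {ρ, σ} × {61} = {(ρ,61), (σ,61)}
  {ξ} × {60, 61, 62} = {(ξ,60), (ξ,61), (ξ,62)}
  {ξ, ρ, σ} × {60} = {(ξ,60), (ρ,60), (σ,60)}
  {ξ, ρ, σ} × {61} = {(ξ,61), (ρ,61), (σ,61)}
  {ρ} × {60, 61, 62} = {(ρ,60), (ρ,61), (ρ,62)}
  {ξ, ρ} × {60, 61} = {(ξ,60), (ξ,61), (ρ,60), (ρ,61)}
  {ξ, ρ} × {61, 62} = {(ξ,61), (ξ,62), (ρ,61), (ρ,62)}
  {ρ, σ} × {60, 61} = {(ρ,60), (ρ,61), (σ,60), (σ,61)}
  {ρ, σ} × {61, 62} = {(ρ,61), (ρ,62), (σ,61), (σ,62)}
  {ξ, ρ} × {60, 61, 62} = {(ξ,60), (ξ,61), (ξ,62), (ρ,60), (ρ,61), (ρ,62)}
  {ξ, ρ, σ} × {60, 61} = {(ξ,60), (ξ,61), (ρ,60), (ρ,61), (σ,60), (σ,61)}
  {ξ, ρ, σ} × {61, 62} = {(ξ,61), (ξ,62), (ρ,61), (ρ,62), (σ,61), (σ,62)}
  {ρ, σ} × {60, 61, 62} = {(ρ,60), (ρ,61), (ρ,62), (σ,60), (σ,61), (σ,62)}
  {ξ, ρ, σ} × {60, 61, 62} = {(ξ,60), (ξ,61), (ξ,62), (ρ,60), (ρ,61), (ρ,62), (σ,60), (σ,61), (σ,62)}
These 26 distinct sets form the basis B.
Close under arbitrary unions to get τ_{X×Y}; counting gives |τ_{X×Y}| = 108.


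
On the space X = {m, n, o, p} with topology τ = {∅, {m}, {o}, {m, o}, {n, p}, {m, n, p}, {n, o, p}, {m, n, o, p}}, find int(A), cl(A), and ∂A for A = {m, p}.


int(A) = {m}, cl(A) = {m, n, p}, ∂A = {n, p}.

Closed sets in (X, τ) are complements of opens:
  closed(X, τ) = {∅, {m}, {o}, {m, o}, {n, p}, {m, n, p}, {n, o, p}, {m, n, o, p}}.
int(A) = ⋃ {U ∈ τ : U ⊆ A}. Opens contained in A: ∅, {m}.
Taking the union of these: int(A) = {m}.
cl(A) = ⋂ {C closed : A ⊆ C}. Closed sets containing A: {m, n, p}, {m, n, o, p}.
Intersecting these: cl(A) = {m, n, p}.
∂A = cl(A) ∖ int(A) = {m, n, p} ∖ {m} = {n, p}.


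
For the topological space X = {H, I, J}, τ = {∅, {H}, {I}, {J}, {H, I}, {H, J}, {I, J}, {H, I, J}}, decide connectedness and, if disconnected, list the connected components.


(X, τ) is disconnected; components = [{H}, {I}, {J}].

Find clopen sets (U ∈ τ with X ∖ U ∈ τ):
  U = ∅, X ∖ U = {H, I, J} — both open, so U is clopen.
  U = {H}, X ∖ U = {I, J} — both open, so U is clopen.
  U = {I}, X ∖ U = {H, J} — both open, so U is clopen.
  U = {J}, X ∖ U = {H, I} — both open, so U is clopen.
  U = {H, I}, X ∖ U = {J} — both open, so U is clopen.
  U = {H, J}, X ∖ U = {I} — both open, so U is clopen.
  U = {I, J}, X ∖ U = {H} — both open, so U is clopen.
  U = {H, I, J}, X ∖ U = ∅ — both open, so U is clopen.
Nontrivial clopen(s) exist: e.g. {H, J}. So (X, τ) is disconnected.
Compute connected components by grouping points that agree on all clopens:
  component: {H}
  component: {I}
  component: {J}


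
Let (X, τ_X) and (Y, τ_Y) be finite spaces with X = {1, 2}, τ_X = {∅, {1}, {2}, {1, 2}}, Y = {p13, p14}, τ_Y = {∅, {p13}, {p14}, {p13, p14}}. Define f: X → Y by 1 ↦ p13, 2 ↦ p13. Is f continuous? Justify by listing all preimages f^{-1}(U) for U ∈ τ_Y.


f IS continuous.

Compute f^{-1}(U) for each U ∈ τ_Y:
  U = ∅: f^{-1}(U) = ∅ ∈ τ_X ✓.
  U = {p13}: f^{-1}(U) = {1, 2} ∈ τ_X ✓.
  U = {p14}: f^{-1}(U) = ∅ ∈ τ_X ✓.
  U = {p13, p14}: f^{-1}(U) = {1, 2} ∈ τ_X ✓.
Every preimage lies in τ_X, so f IS continuous.


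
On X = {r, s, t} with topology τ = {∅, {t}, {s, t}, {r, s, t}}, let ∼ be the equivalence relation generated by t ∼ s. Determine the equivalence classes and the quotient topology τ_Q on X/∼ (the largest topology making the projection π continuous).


X/∼ = {[r], [s=t]}; |τ_Q| = 3.

Equivalence classes: [r], [s=t].
Quotient map π: X → X/∼ sends r ↦ [r], s ↦ [s=t], t ↦ [s=t].
For each subset V ⊆ X/∼, compute π^{-1}(V) ⊆ X and check whether π^{-1}(V) ∈ τ. V is open in τ_Q iff π^{-1}(V) ∈ τ.
  V = {}: π^{-1}(V) = ∅ ∈ τ ✓.
  V = {[r]}: π^{-1}(V) = {r} ∉ τ ✗.
  V = {[s=t]}: π^{-1}(V) = {s, t} ∈ τ ✓.
  V = {[r], [s=t]}: π^{-1}(V) = {r, s, t} ∈ τ ✓.
Open sets in the quotient: τ_Q = {{}, {[s=t]}, {[r], [s=t]}} (3 elements).


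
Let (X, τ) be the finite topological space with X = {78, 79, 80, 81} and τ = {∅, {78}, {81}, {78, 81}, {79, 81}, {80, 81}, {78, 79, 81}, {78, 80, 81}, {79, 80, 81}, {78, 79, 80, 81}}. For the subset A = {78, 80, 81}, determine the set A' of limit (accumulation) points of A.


A' = {79, 80}

For each x ∈ X, list the open sets U ∈ τ with x ∈ U, then check whether U ∩ (A ∖ {x}) ≠ ∅ for every such U.
  x = 78: open {78} ∋ x has {78} ∩ (A ∖ {78}) = ∅, so x is NOT a limit point.
  x = 79: opens ∋ x are {79, 81}, {78, 79, 81}, {79, 80, 81}, {78, 79, 80, 81}; each meets A ∖ {79}, so x IS a limit point.
  x = 80: opens ∋ x are {80, 81}, {78, 80, 81}, {79, 80, 81}, {78, 79, 80, 81}; each meets A ∖ {80}, so x IS a limit point.
  x = 81: open {81} ∋ x has {81} ∩ (A ∖ {81}) = ∅, so x is NOT a limit point.
Collecting: A' = {79, 80}.


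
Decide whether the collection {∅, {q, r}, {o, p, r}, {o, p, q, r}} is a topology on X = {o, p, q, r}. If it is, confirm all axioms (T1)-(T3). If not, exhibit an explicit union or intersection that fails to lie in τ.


τ is NOT a topology on X.

Axiom (T1): ∅ ∈ τ? Yes; X ∈ τ? Yes.
Axiom (T2/T3): check pairwise unions and intersections of members of τ.
Counterexample for (T3): {q, r} ∩ {o, p, r} = {r} ∉ τ. Therefore τ is NOT a topology.


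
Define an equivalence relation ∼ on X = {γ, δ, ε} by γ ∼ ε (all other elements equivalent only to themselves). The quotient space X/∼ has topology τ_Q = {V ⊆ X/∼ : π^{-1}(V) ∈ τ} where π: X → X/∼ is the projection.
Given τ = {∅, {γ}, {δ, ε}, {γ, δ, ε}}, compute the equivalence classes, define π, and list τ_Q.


X/∼ = {[γ=ε], [δ]}; |τ_Q| = 2.

Equivalence classes: [γ=ε], [δ].
Quotient map π: X → X/∼ sends γ ↦ [γ=ε], δ ↦ [δ], ε ↦ [γ=ε].
For each subset V ⊆ X/∼, compute π^{-1}(V) ⊆ X and check whether π^{-1}(V) ∈ τ. V is open in τ_Q iff π^{-1}(V) ∈ τ.
  V = {}: π^{-1}(V) = ∅ ∈ τ ✓.
  V = {[γ=ε]}: π^{-1}(V) = {γ, ε} ∉ τ ✗.
  V = {[δ]}: π^{-1}(V) = {δ} ∉ τ ✗.
  V = {[γ=ε], [δ]}: π^{-1}(V) = {γ, δ, ε} ∈ τ ✓.
Open sets in the quotient: τ_Q = {{}, {[γ=ε], [δ]}} (2 elements).


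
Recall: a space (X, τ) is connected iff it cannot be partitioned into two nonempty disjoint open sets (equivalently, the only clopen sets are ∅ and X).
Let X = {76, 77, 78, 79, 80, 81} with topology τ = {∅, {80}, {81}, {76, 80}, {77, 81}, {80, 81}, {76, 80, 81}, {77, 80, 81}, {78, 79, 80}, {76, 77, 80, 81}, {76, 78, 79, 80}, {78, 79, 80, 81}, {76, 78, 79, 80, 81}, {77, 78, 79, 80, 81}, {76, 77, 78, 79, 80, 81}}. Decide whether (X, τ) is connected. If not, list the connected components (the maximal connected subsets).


(X, τ) is disconnected; components = [{77, 81}, {76, 78, 79, 80}].

Find clopen sets (U ∈ τ with X ∖ U ∈ τ):
  U = ∅, X ∖ U = {76, 77, 78, 79, 80, 81} — both open, so U is clopen.
  U = {77, 81}, X ∖ U = {76, 78, 79, 80} — both open, so U is clopen.
  U = {76, 78, 79, 80}, X ∖ U = {77, 81} — both open, so U is clopen.
  U = {76, 77, 78, 79, 80, 81}, X ∖ U = ∅ — both open, so U is clopen.
Nontrivial clopen(s) exist: e.g. {76, 78, 79, 80}. So (X, τ) is disconnected.
Compute connected components by grouping points that agree on all clopens:
  component: {77, 81}
  component: {76, 78, 79, 80}


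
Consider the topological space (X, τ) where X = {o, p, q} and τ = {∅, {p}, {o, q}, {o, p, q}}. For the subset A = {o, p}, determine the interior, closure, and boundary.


int(A) = {p}, cl(A) = {o, p, q}, ∂A = {o, q}.

Closed sets in (X, τ) are complements of opens:
  closed(X, τ) = {∅, {p}, {o, q}, {o, p, q}}.
int(A) = ⋃ {U ∈ τ : U ⊆ A}. Opens contained in A: ∅, {p}.
Taking the union of these: int(A) = {p}.
cl(A) = ⋂ {C closed : A ⊆ C}. Closed sets containing A: {o, p, q}.
Intersecting these: cl(A) = {o, p, q}.
∂A = cl(A) ∖ int(A) = {o, p, q} ∖ {p} = {o, q}.


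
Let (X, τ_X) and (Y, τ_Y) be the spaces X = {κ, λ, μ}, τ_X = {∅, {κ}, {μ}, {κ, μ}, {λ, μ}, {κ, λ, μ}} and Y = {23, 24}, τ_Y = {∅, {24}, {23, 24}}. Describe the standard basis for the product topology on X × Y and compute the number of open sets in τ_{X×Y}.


Basis B = {∅ × ∅, {κ} × {24}, {μ} × {24}, {κ} × {23, 24}, {κ, μ} × {24}, {λ, μ} × {24}, {μ} × {23, 24}, {κ, λ, μ} × {24}, {κ, μ} × {23, 24}, {λ, μ} × {23, 24}, {κ, λ, μ} × {23, 24}}; |τ_{X×Y}| = 18.

Enumerate products U × V with U ∈ τ_X, V ∈ τ_Y (deduplicated):
  ∅ × ∅ = {} (∅)
  {κ} × {24} = {(κ,24)}
  {μ} × {24} = {(μ,24)}
  {κ} × {23, 24} = {(κ,23), (κ,24)}
  {κ, μ} × {24} = {(κ,24), (μ,24)}
  {λ, μ} × {24} = {(λ,24), (μ,24)}
  {μ} × {23, 24} = {(μ,23), (μ,24)}
  {κ, λ, μ} × {24} = {(κ,24), (λ,24), (μ,24)}
  {κ, μ} × {23, 24} = {(κ,23), (κ,24), (μ,23), (μ,24)}
  {λ, μ} × {23, 24} = {(λ,23), (λ,24), (μ,23), (μ,24)}
  {κ, λ, μ} × {23, 24} = {(κ,23), (κ,24), (λ,23), (λ,24), (μ,23), (μ,24)}
These 11 distinct sets form the basis B.
Close under arbitrary unions to get τ_{X×Y}; counting gives |τ_{X×Y}| = 18.


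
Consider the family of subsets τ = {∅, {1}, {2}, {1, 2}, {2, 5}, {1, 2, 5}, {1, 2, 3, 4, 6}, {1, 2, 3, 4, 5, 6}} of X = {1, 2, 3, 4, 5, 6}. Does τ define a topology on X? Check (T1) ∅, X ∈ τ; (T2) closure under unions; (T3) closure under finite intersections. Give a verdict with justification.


τ IS a topology on X.

Axiom (T1): ∅ ∈ τ? Yes; X ∈ τ? Yes.
Axiom (T2/T3): check pairwise unions and intersections of members of τ.
All pairwise intersections and unions checked — each lies in τ. Therefore τ satisfies (T1), (T2), (T3): it IS a topology on X.


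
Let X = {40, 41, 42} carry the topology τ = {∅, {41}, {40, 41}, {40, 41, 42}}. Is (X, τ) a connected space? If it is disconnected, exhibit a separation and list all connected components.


(X, τ) is connected.

Find clopen sets (U ∈ τ with X ∖ U ∈ τ):
  U = ∅, X ∖ U = {40, 41, 42} — both open, so U is clopen.
  U = {40, 41, 42}, X ∖ U = ∅ — both open, so U is clopen.
Only trivial clopens (∅ and X) exist, so (X, τ) is connected.
Compute connected components by grouping points that agree on all clopens:
  component: {40, 41, 42}


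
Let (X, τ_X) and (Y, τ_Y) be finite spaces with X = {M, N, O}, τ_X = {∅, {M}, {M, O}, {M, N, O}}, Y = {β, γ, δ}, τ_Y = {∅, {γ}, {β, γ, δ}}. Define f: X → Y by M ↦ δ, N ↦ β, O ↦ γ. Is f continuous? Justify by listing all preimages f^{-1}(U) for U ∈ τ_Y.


f is NOT continuous.

Compute f^{-1}(U) for each U ∈ τ_Y:
  U = ∅: f^{-1}(U) = ∅ ∈ τ_X ✓.
  U = {γ}: f^{-1}(U) = {O} ∉ τ_X ✗.
  U = {β, γ, δ}: f^{-1}(U) = {M, N, O} ∈ τ_X ✓.
Found U = {γ} with f^{-1}(U) = {O} not in τ_X. Therefore f is NOT continuous.


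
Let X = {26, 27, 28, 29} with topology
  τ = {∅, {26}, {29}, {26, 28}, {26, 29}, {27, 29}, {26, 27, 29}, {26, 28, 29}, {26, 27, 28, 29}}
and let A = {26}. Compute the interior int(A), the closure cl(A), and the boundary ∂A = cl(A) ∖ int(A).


int(A) = {26}, cl(A) = {26, 28}, ∂A = {28}.

Closed sets in (X, τ) are complements of opens:
  closed(X, τ) = {∅, {27}, {28}, {26, 28}, {27, 28}, {27, 29}, {26, 27, 28}, {27, 28, 29}, {26, 27, 28, 29}}.
int(A) = ⋃ {U ∈ τ : U ⊆ A}. Opens contained in A: ∅, {26}.
Taking the union of these: int(A) = {26}.
cl(A) = ⋂ {C closed : A ⊆ C}. Closed sets containing A: {26, 28}, {26, 27, 28}, {26, 27, 28, 29}.
Intersecting these: cl(A) = {26, 28}.
∂A = cl(A) ∖ int(A) = {26, 28} ∖ {26} = {28}.


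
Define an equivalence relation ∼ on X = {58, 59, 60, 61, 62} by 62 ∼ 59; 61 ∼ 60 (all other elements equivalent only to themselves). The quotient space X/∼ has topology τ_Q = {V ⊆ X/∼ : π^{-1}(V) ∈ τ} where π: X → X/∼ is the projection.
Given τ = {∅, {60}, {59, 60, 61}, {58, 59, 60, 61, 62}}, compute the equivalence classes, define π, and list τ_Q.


X/∼ = {[58], [59=62], [60=61]}; |τ_Q| = 2.

Equivalence classes: [58], [59=62], [60=61].
Quotient map π: X → X/∼ sends 58 ↦ [58], 59 ↦ [59=62], 60 ↦ [60=61], 61 ↦ [60=61], 62 ↦ [59=62].
For each subset V ⊆ X/∼, compute π^{-1}(V) ⊆ X and check whether π^{-1}(V) ∈ τ. V is open in τ_Q iff π^{-1}(V) ∈ τ.
  V = {}: π^{-1}(V) = ∅ ∈ τ ✓.
  V = {[58]}: π^{-1}(V) = {58} ∉ τ ✗.
  V = {[59=62]}: π^{-1}(V) = {59, 62} ∉ τ ✗.
  V = {[58], [59=62]}: π^{-1}(V) = {58, 59, 62} ∉ τ ✗.
  V = {[60=61]}: π^{-1}(V) = {60, 61} ∉ τ ✗.
  V = {[58], [60=61]}: π^{-1}(V) = {58, 60, 61} ∉ τ ✗.
  V = {[59=62], [60=61]}: π^{-1}(V) = {59, 60, 61, 62} ∉ τ ✗.
  V = {[58], [59=62], [60=61]}: π^{-1}(V) = {58, 59, 60, 61, 62} ∈ τ ✓.
Open sets in the quotient: τ_Q = {{}, {[58], [59=62], [60=61]}} (2 elements).


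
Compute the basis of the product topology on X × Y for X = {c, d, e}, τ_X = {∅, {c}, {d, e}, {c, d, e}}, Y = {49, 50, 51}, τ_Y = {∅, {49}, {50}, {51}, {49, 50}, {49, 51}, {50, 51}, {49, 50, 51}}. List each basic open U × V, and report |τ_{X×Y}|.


Basis B = {∅ × ∅, {c} × {49}, {c} × {50}, {c} × {51}, {c} × {49, 50}, {c} × {49, 51}, {c} × {50, 51}, {d, e} × {49}, {d, e} × {50}, {d, e} × {51}, {c} × {49, 50, 51}, {c, d, e} × {49}, {c, d, e} × {50}, {c, d, e} × {51}, {d, e} × {49, 50}, {d, e} × {49, 51}, {d, e} × {50, 51}, {c, d, e} × {49, 50}, {c, d, e} × {49, 51}, {c, d, e} × {50, 51}, {d, e} × {49, 50, 51}, {c, d, e} × {49, 50, 51}}; |τ_{X×Y}| = 64.

Enumerate products U × V with U ∈ τ_X, V ∈ τ_Y (deduplicated):
  ∅ × ∅ = {} (∅)
  {c} × {49} = {(c,49)}
  {c} × {50} = {(c,50)}
  {c} × {51} = {(c,51)}
  {c} × {49, 50} = {(c,49), (c,50)}
  {c} × {49, 51} = {(c,49), (c,51)}
  {c} × {50, 51} = {(c,50), (c,51)}
  {d, e} × {49} = {(d,49), (e,49)}
  {d, e} × {50} = {(d,50), (e,50)}
  {d, e} × {51} = {(d,51), (e,51)}
  {c} × {49, 50, 51} = {(c,49), (c,50), (c,51)}
  {c, d, e} × {49} = {(c,49), (d,49), (e,49)}
  {c, d, e} × {50} = {(c,50), (d,50), (e,50)}
  {c, d, e} × {51} = {(c,51), (d,51), (e,51)}
  {d, e} × {49, 50} = {(d,49), (d,50), (e,49), (e,50)}
  {d, e} × {49, 51} = {(d,49), (d,51), (e,49), (e,51)}
  {d, e} × {50, 51} = {(d,50), (d,51), (e,50), (e,51)}
  {c, d, e} × {49, 50} = {(c,49), (c,50), (d,49), (d,50), (e,49), (e,50)}
  {c, d, e} × {49, 51} = {(c,49), (c,51), (d,49), (d,51), (e,49), (e,51)}
  {c, d, e} × {50, 51} = {(c,50), (c,51), (d,50), (d,51), (e,50), (e,51)}
  {d, e} × {49, 50, 51} = {(d,49), (d,50), (d,51), (e,49), (e,50), (e,51)}
  {c, d, e} × {49, 50, 51} = {(c,49), (c,50), (c,51), (d,49), (d,50), (d,51), (e,49), (e,50), (e,51)}
These 22 distinct sets form the basis B.
Close under arbitrary unions to get τ_{X×Y}; counting gives |τ_{X×Y}| = 64.


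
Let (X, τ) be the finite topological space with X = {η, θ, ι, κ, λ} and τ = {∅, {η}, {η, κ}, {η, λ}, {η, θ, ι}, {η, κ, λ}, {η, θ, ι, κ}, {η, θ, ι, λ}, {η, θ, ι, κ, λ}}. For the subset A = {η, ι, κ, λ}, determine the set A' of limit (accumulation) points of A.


A' = {θ, ι, κ, λ}

For each x ∈ X, list the open sets U ∈ τ with x ∈ U, then check whether U ∩ (A ∖ {x}) ≠ ∅ for every such U.
  x = η: open {η} ∋ x has {η} ∩ (A ∖ {η}) = ∅, so x is NOT a limit point.
  x = θ: opens ∋ x are {η, θ, ι}, {η, θ, ι, κ}, {η, θ, ι, λ}, {η, θ, ι, κ, λ}; each meets A ∖ {θ}, so x IS a limit point.
  x = ι: opens ∋ x are {η, θ, ι}, {η, θ, ι, κ}, {η, θ, ι, λ}, {η, θ, ι, κ, λ}; each meets A ∖ {ι}, so x IS a limit point.
  x = κ: opens ∋ x are {η, κ}, {η, κ, λ}, {η, θ, ι, κ}, {η, θ, ι, κ, λ}; each meets A ∖ {κ}, so x IS a limit point.
  x = λ: opens ∋ x are {η, λ}, {η, κ, λ}, {η, θ, ι, λ}, {η, θ, ι, κ, λ}; each meets A ∖ {λ}, so x IS a limit point.
Collecting: A' = {θ, ι, κ, λ}.


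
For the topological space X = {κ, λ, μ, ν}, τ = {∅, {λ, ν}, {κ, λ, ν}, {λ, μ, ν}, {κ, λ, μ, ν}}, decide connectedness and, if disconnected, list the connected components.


(X, τ) is connected.

Find clopen sets (U ∈ τ with X ∖ U ∈ τ):
  U = ∅, X ∖ U = {κ, λ, μ, ν} — both open, so U is clopen.
  U = {κ, λ, μ, ν}, X ∖ U = ∅ — both open, so U is clopen.
Only trivial clopens (∅ and X) exist, so (X, τ) is connected.
Compute connected components by grouping points that agree on all clopens:
  component: {κ, λ, μ, ν}


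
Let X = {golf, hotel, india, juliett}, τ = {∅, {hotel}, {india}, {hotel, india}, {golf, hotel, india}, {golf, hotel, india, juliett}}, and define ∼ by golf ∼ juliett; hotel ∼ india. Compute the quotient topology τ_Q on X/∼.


X/∼ = {[golf=juliett], [hotel=india]}; |τ_Q| = 3.

Equivalence classes: [golf=juliett], [hotel=india].
Quotient map π: X → X/∼ sends golf ↦ [golf=juliett], hotel ↦ [hotel=india], india ↦ [hotel=india], juliett ↦ [golf=juliett].
For each subset V ⊆ X/∼, compute π^{-1}(V) ⊆ X and check whether π^{-1}(V) ∈ τ. V is open in τ_Q iff π^{-1}(V) ∈ τ.
  V = {}: π^{-1}(V) = ∅ ∈ τ ✓.
  V = {[golf=juliett]}: π^{-1}(V) = {golf, juliett} ∉ τ ✗.
  V = {[hotel=india]}: π^{-1}(V) = {hotel, india} ∈ τ ✓.
  V = {[golf=juliett], [hotel=india]}: π^{-1}(V) = {golf, hotel, india, juliett} ∈ τ ✓.
Open sets in the quotient: τ_Q = {{}, {[hotel=india]}, {[golf=juliett], [hotel=india]}} (3 elements).


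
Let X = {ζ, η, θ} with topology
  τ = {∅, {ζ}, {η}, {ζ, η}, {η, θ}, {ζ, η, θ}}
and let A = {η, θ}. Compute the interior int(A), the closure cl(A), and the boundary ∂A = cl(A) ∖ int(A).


int(A) = {η, θ}, cl(A) = {η, θ}, ∂A = ∅.

Closed sets in (X, τ) are complements of opens:
  closed(X, τ) = {∅, {ζ}, {θ}, {ζ, θ}, {η, θ}, {ζ, η, θ}}.
int(A) = ⋃ {U ∈ τ : U ⊆ A}. Opens contained in A: ∅, {η}, {η, θ}.
Taking the union of these: int(A) = {η, θ}.
cl(A) = ⋂ {C closed : A ⊆ C}. Closed sets containing A: {η, θ}, {ζ, η, θ}.
Intersecting these: cl(A) = {η, θ}.
∂A = cl(A) ∖ int(A) = {η, θ} ∖ {η, θ} = ∅.


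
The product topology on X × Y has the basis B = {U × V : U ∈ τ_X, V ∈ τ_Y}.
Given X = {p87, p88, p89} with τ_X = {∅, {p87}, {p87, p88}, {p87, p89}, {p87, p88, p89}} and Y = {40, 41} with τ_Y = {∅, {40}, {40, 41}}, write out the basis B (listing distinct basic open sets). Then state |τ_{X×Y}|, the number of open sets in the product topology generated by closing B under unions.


Basis B = {∅ × ∅, {p87} × {40}, {p87} × {40, 41}, {p87, p88} × {40}, {p87, p89} × {40}, {p87, p88, p89} × {40}, {p87, p88} × {40, 41}, {p87, p89} × {40, 41}, {p87, p88, p89} × {40, 41}}; |τ_{X×Y}| = 14.

Enumerate products U × V with U ∈ τ_X, V ∈ τ_Y (deduplicated):
  ∅ × ∅ = {} (∅)
  {p87} × {40} = {(p87,40)}
  {p87} × {40, 41} = {(p87,40), (p87,41)}
  {p87, p88} × {40} = {(p87,40), (p88,40)}
  {p87, p89} × {40} = {(p87,40), (p89,40)}
  {p87, p88, p89} × {40} = {(p87,40), (p88,40), (p89,40)}
  {p87, p88} × {40, 41} = {(p87,40), (p87,41), (p88,40), (p88,41)}
  {p87, p89} × {40, 41} = {(p87,40), (p87,41), (p89,40), (p89,41)}
  {p87, p88, p89} × {40, 41} = {(p87,40), (p87,41), (p88,40), (p88,41), (p89,40), (p89,41)}
These 9 distinct sets form the basis B.
Close under arbitrary unions to get τ_{X×Y}; counting gives |τ_{X×Y}| = 14.


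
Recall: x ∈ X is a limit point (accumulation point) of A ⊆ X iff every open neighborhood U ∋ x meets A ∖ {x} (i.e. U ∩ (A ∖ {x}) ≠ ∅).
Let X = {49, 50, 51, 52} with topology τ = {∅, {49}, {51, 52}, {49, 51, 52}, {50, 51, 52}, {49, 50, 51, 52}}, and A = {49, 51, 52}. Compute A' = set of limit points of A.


A' = {50, 51, 52}

For each x ∈ X, list the open sets U ∈ τ with x ∈ U, then check whether U ∩ (A ∖ {x}) ≠ ∅ for every such U.
  x = 49: open {49} ∋ x has {49} ∩ (A ∖ {49}) = ∅, so x is NOT a limit point.
  x = 50: opens ∋ x are {50, 51, 52}, {49, 50, 51, 52}; each meets A ∖ {50}, so x IS a limit point.
  x = 51: opens ∋ x are {51, 52}, {49, 51, 52}, {50, 51, 52}, {49, 50, 51, 52}; each meets A ∖ {51}, so x IS a limit point.
  x = 52: opens ∋ x are {51, 52}, {49, 51, 52}, {50, 51, 52}, {49, 50, 51, 52}; each meets A ∖ {52}, so x IS a limit point.
Collecting: A' = {50, 51, 52}.


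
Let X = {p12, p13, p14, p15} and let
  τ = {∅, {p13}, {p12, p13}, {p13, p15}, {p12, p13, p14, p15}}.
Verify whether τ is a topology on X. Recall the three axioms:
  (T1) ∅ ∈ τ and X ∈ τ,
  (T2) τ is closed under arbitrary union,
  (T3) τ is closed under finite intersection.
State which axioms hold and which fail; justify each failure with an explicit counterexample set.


τ is NOT a topology on X.

Axiom (T1): ∅ ∈ τ? Yes; X ∈ τ? Yes.
Axiom (T2/T3): check pairwise unions and intersections of members of τ.
Counterexample for (T2): {p12, p13} ∪ {p13, p15} = {p12, p13, p15} ∉ τ. Therefore τ is NOT a topology.


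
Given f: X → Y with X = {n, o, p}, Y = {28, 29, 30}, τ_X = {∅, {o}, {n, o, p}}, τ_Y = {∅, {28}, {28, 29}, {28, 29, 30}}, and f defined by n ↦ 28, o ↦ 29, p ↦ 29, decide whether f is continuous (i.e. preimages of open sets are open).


f is NOT continuous.

Compute f^{-1}(U) for each U ∈ τ_Y:
  U = ∅: f^{-1}(U) = ∅ ∈ τ_X ✓.
  U = {28}: f^{-1}(U) = {n} ∉ τ_X ✗.
  U = {28, 29}: f^{-1}(U) = {n, o, p} ∈ τ_X ✓.
  U = {28, 29, 30}: f^{-1}(U) = {n, o, p} ∈ τ_X ✓.
Found U = {28} with f^{-1}(U) = {n} not in τ_X. Therefore f is NOT continuous.


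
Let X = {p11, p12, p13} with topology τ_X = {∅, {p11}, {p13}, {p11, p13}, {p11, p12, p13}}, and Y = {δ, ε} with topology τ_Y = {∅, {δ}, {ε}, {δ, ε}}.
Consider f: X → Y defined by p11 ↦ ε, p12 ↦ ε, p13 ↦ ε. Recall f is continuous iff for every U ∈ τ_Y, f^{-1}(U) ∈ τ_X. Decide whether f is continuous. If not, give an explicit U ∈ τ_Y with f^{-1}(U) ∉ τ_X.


f IS continuous.

Compute f^{-1}(U) for each U ∈ τ_Y:
  U = ∅: f^{-1}(U) = ∅ ∈ τ_X ✓.
  U = {δ}: f^{-1}(U) = ∅ ∈ τ_X ✓.
  U = {ε}: f^{-1}(U) = {p11, p12, p13} ∈ τ_X ✓.
  U = {δ, ε}: f^{-1}(U) = {p11, p12, p13} ∈ τ_X ✓.
Every preimage lies in τ_X, so f IS continuous.


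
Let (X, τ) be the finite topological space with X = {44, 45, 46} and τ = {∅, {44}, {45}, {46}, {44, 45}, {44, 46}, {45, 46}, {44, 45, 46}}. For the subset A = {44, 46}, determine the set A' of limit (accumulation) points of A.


A' = ∅

For each x ∈ X, list the open sets U ∈ τ with x ∈ U, then check whether U ∩ (A ∖ {x}) ≠ ∅ for every such U.
  x = 44: open {44} ∋ x has {44} ∩ (A ∖ {44}) = ∅, so x is NOT a limit point.
  x = 45: open {45} ∋ x has {45} ∩ (A ∖ {45}) = ∅, so x is NOT a limit point.
  x = 46: open {46} ∋ x has {46} ∩ (A ∖ {46}) = ∅, so x is NOT a limit point.
Collecting: A' = ∅.


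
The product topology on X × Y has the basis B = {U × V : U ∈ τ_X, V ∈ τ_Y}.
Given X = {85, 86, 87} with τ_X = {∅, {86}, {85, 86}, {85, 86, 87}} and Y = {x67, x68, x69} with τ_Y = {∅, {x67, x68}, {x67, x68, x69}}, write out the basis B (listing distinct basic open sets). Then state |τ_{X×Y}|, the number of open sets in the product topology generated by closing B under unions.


Basis B = {∅ × ∅, {86} × {x67, x68}, {86} × {x67, x68, x69}, {85, 86} × {x67, x68}, {85, 86} × {x67, x68, x69}, {85, 86, 87} × {x67, x68}, {85, 86, 87} × {x67, x68, x69}}; |τ_{X×Y}| = 10.

Enumerate products U × V with U ∈ τ_X, V ∈ τ_Y (deduplicated):
  ∅ × ∅ = {} (∅)
  {86} × {x67, x68} = {(86,x67), (86,x68)}
  {86} × {x67, x68, x69} = {(86,x67), (86,x68), (86,x69)}
  {85, 86} × {x67, x68} = {(85,x67), (85,x68), (86,x67), (86,x68)}
  {85, 86} × {x67, x68, x69} = {(85,x67), (85,x68), (85,x69), (86,x67), (86,x68), (86,x69)}
  {85, 86, 87} × {x67, x68} = {(85,x67), (85,x68), (86,x67), (86,x68), (87,x67), (87,x68)}
  {85, 86, 87} × {x67, x68, x69} = {(85,x67), (85,x68), (85,x69), (86,x67), (86,x68), (86,x69), (87,x67), (87,x68), (87,x69)}
These 7 distinct sets form the basis B.
Close under arbitrary unions to get τ_{X×Y}; counting gives |τ_{X×Y}| = 10.


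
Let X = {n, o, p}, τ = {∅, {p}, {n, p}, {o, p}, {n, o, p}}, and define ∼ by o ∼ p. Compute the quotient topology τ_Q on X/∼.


X/∼ = {[n], [o=p]}; |τ_Q| = 3.

Equivalence classes: [n], [o=p].
Quotient map π: X → X/∼ sends n ↦ [n], o ↦ [o=p], p ↦ [o=p].
For each subset V ⊆ X/∼, compute π^{-1}(V) ⊆ X and check whether π^{-1}(V) ∈ τ. V is open in τ_Q iff π^{-1}(V) ∈ τ.
  V = {}: π^{-1}(V) = ∅ ∈ τ ✓.
  V = {[n]}: π^{-1}(V) = {n} ∉ τ ✗.
  V = {[o=p]}: π^{-1}(V) = {o, p} ∈ τ ✓.
  V = {[n], [o=p]}: π^{-1}(V) = {n, o, p} ∈ τ ✓.
Open sets in the quotient: τ_Q = {{}, {[o=p]}, {[n], [o=p]}} (3 elements).


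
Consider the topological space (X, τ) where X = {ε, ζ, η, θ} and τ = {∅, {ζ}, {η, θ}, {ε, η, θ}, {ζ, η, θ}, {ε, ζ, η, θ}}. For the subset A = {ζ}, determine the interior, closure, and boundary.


int(A) = {ζ}, cl(A) = {ζ}, ∂A = ∅.

Closed sets in (X, τ) are complements of opens:
  closed(X, τ) = {∅, {ε}, {ζ}, {ε, ζ}, {ε, η, θ}, {ε, ζ, η, θ}}.
int(A) = ⋃ {U ∈ τ : U ⊆ A}. Opens contained in A: ∅, {ζ}.
Taking the union of these: int(A) = {ζ}.
cl(A) = ⋂ {C closed : A ⊆ C}. Closed sets containing A: {ζ}, {ε, ζ}, {ε, ζ, η, θ}.
Intersecting these: cl(A) = {ζ}.
∂A = cl(A) ∖ int(A) = {ζ} ∖ {ζ} = ∅.
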